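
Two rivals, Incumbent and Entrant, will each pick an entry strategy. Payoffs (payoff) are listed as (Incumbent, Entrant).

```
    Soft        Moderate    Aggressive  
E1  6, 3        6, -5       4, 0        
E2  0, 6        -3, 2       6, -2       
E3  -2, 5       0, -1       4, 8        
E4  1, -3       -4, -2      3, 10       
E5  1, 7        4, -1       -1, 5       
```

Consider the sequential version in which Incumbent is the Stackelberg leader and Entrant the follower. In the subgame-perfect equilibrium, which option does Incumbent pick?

E1

Entrant best-responds to each possible Incumbent move:
- E1: Entrant compares 3, -5, 0 and picks Soft; Incumbent would get 6.
- E2: Entrant compares 6, 2, -2 and picks Soft; Incumbent would get 0.
- E3: Entrant compares 5, -1, 8 and picks Aggressive; Incumbent would get 4.
- E4: Entrant compares -3, -2, 10 and picks Aggressive; Incumbent would get 3.
- E5: Entrant compares 7, -1, 5 and picks Soft; Incumbent would get 1.
Incumbent's induced payoffs are 6, 0, 4, 3, 1, so Incumbent commits to E1. Subgame-perfect outcome: (E1, Soft) with payoffs (6, 3).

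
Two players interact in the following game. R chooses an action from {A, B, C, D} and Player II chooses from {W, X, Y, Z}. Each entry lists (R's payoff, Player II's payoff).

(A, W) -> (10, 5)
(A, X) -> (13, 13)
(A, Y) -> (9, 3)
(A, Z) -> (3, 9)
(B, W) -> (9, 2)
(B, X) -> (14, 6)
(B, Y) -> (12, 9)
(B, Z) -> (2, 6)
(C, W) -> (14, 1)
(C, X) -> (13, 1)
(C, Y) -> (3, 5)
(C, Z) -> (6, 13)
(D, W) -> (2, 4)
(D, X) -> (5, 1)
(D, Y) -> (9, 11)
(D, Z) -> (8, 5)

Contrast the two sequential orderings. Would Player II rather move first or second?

second

If R leads: Player II's best replies are A→X, B→Y, C→Z, D→Y; R's induced payoffs 13, 12, 6, 9; outcome (A, X), payoffs (13, 13).
If Player II leads: R's best replies are W→C, X→B, Y→B, Z→D; Player II's induced payoffs 1, 6, 9, 5; outcome (B, Y), payoffs (12, 9).
Player II gets 9 moving first and 13 moving second, so Player II prefers to move second.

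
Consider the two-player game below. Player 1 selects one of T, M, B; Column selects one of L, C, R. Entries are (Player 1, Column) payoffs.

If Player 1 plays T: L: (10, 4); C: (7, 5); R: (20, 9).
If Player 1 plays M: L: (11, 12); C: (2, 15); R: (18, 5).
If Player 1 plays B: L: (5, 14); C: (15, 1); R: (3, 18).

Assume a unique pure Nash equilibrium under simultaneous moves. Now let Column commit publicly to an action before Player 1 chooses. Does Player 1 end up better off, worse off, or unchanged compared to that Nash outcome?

Player 1 best-responds to each possible Column move:
- L → Player 1 plays M (best of 10, 11, 5); Column gets 12.
- C → Player 1 plays B (best of 7, 2, 15); Column gets 1.
- R → Player 1 plays T (best of 20, 18, 3); Column gets 9.
Column's induced payoffs are 12, 1, 9, so Column commits to L. Subgame-perfect outcome: (M, L) with payoffs (11, 12).
For the simultaneous game, intersect best replies.
Player 1's best replies: L→M; C→B; R→T.
Column's best replies: T→R; M→C; B→R.
The unique mutual best reply is (T, R), giving (20, 9).
Player 1 earns 11 sequentially versus 20 at the Nash outcome: worse off.

worse off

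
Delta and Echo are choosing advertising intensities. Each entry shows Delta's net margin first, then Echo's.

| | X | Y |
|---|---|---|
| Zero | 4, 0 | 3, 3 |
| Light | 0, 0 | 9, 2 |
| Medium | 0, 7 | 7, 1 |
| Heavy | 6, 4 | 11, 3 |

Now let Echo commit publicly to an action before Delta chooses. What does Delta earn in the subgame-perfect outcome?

6

Backward induction with Echo moving first.
- X: BR = Heavy, leader payoff 4.
- Y: BR = Heavy, leader payoff 3.
Echo's induced payoffs are 4, 3, so Echo commits to X. Subgame-perfect outcome: (Heavy, X) with payoffs (6, 4).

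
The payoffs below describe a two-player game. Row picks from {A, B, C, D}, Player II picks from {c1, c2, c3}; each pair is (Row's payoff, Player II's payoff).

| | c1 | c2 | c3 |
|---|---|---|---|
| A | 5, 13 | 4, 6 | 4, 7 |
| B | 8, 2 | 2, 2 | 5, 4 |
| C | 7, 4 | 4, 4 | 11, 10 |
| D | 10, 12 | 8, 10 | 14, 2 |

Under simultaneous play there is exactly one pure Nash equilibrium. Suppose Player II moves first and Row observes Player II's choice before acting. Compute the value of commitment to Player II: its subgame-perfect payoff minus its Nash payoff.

0

Backward induction with Player II moving first.
- c1: BR = D, leader payoff 12.
- c2: BR = D, leader payoff 10.
- c3: BR = D, leader payoff 2.
Maximizing over 12, 10, 2, Player II chooses c1. Subgame-perfect outcome: (D, c1) with payoffs (10, 12).
For the simultaneous game, intersect best replies.
Row's best replies: c1→D; c2→D; c3→D.
Player II's best replies: A→c1; B→c3; C→c3; D→c1.
The unique mutual best reply is (D, c1), giving (10, 12).
Player II's commitment gain: 12 − 12 = 0.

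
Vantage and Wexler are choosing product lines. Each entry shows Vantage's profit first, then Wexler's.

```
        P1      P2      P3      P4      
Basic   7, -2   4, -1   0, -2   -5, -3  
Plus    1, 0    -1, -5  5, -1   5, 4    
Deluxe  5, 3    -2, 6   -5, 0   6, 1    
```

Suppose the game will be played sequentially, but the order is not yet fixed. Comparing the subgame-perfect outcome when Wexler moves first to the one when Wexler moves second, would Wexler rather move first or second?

If Vantage leads: Wexler's best replies are Basic→P2, Plus→P4, Deluxe→P2; Vantage's induced payoffs 4, 5, -2; outcome (Plus, P4), payoffs (5, 4).
If Wexler leads: Vantage's best replies are P1→Basic, P2→Basic, P3→Plus, P4→Deluxe; Wexler's induced payoffs -2, -1, -1, 1; outcome (Deluxe, P4), payoffs (6, 1).
Wexler gets 1 moving first and 4 moving second, so Wexler prefers to move second.

second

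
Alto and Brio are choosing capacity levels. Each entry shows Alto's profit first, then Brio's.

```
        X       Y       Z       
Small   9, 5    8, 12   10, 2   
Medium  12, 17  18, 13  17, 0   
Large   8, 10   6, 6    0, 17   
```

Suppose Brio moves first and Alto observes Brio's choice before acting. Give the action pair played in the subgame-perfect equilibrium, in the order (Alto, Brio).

Alto best-responds to each possible Brio move:
- X: Alto compares 9, 12, 8 and picks Medium; Brio would get 17.
- Y: Alto compares 8, 18, 6 and picks Medium; Brio would get 13.
- Z: Alto compares 10, 17, 0 and picks Medium; Brio would get 0.
Among 17, 13, 0, the best is 17 at X. Subgame-perfect outcome: (Medium, X) with payoffs (12, 17).

(Medium, X)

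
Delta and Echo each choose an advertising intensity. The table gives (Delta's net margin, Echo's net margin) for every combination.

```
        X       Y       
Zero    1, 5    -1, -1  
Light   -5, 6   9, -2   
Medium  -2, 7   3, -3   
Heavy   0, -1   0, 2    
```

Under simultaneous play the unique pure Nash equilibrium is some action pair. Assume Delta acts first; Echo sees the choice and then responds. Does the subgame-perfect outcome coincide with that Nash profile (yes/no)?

yes

Backward induction with Delta moving first.
- Zero → Echo plays X (best of 5, -1); Delta gets 1.
- Light → Echo plays X (best of 6, -2); Delta gets -5.
- Medium → Echo plays X (best of 7, -3); Delta gets -2.
- Heavy → Echo plays Y (best of -1, 2); Delta gets 0.
Maximizing over 1, -5, -2, 0, Delta chooses Zero. Subgame-perfect outcome: (Zero, X) with payoffs (1, 5).
Now find the simultaneous Nash equilibrium.
Delta's best replies: X→Zero; Y→Light.
Echo's best replies: Zero→X; Light→X; Medium→X; Heavy→Y.
Only (Zero, X) has each player best-responding; Nash payoffs (1, 5).
Sequential outcome (Zero, X) coincides with the Nash profile (Zero, X).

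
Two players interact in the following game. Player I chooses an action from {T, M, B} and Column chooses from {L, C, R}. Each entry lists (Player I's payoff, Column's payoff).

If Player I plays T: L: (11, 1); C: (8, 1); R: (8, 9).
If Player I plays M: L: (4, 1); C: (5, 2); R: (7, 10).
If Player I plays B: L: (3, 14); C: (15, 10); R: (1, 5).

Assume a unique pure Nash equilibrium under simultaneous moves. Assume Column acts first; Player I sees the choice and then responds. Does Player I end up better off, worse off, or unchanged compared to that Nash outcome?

better off

Backward induction with Column moving first.
- L: BR = T, leader payoff 1.
- C: BR = B, leader payoff 10.
- R: BR = T, leader payoff 9.
Column's induced payoffs are 1, 10, 9, so Column commits to C. Subgame-perfect outcome: (B, C) with payoffs (15, 10).
Under simultaneous play:
Player I's best replies: L→T; C→B; R→T.
Column's best replies: T→R; M→R; B→L.
Only (T, R) has each player best-responding; Nash payoffs (8, 9).
Player I earns 15 sequentially versus 8 at the Nash outcome: better off.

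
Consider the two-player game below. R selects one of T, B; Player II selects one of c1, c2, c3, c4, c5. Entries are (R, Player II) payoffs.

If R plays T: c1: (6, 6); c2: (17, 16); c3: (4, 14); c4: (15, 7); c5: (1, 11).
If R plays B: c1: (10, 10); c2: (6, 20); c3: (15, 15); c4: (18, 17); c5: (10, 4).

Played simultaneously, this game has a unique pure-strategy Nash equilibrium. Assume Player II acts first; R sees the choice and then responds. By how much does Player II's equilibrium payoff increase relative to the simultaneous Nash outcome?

R best-responds to each possible Player II move:
- c1 → R plays B (best of 6, 10); Player II gets 10.
- c2 → R plays T (best of 17, 6); Player II gets 16.
- c3 → R plays B (best of 4, 15); Player II gets 15.
- c4 → R plays B (best of 15, 18); Player II gets 17.
- c5 → R plays B (best of 1, 10); Player II gets 4.
Player II's induced payoffs are 10, 16, 15, 17, 4, so Player II commits to c4. Subgame-perfect outcome: (B, c4) with payoffs (18, 17).
For the simultaneous game, intersect best replies.
R's best replies: c1→B; c2→T; c3→B; c4→B; c5→B.
Player II's best replies: T→c2; B→c2.
The unique mutual best reply is (T, c2), giving (17, 16).
Player II's commitment gain: 17 − 16 = 1.

1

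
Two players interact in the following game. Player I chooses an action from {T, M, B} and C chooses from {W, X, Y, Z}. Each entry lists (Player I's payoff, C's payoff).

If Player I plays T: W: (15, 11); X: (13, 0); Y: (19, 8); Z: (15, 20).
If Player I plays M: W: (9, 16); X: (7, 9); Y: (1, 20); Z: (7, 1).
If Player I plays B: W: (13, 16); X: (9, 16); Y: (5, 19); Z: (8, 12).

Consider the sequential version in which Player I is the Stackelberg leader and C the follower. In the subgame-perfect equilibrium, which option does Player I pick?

Work backward from C's decision.
- T: C compares 11, 0, 8, 20 and picks Z; Player I would get 15.
- M: C compares 16, 9, 20, 1 and picks Y; Player I would get 1.
- B: C compares 16, 16, 19, 12 and picks Y; Player I would get 5.
Player I's induced payoffs are 15, 1, 5, so Player I commits to T. Subgame-perfect outcome: (T, Z) with payoffs (15, 20).

T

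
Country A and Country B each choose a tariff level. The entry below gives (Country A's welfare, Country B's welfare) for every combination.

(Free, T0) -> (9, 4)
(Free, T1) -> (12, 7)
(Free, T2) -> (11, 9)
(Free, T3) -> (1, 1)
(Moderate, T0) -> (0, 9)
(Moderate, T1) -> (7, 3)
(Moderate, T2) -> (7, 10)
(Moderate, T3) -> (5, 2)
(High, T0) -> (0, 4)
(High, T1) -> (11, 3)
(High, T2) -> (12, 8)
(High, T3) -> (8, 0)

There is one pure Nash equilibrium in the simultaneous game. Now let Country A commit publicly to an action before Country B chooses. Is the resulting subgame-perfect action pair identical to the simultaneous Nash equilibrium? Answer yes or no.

yes

Work backward from Country B's decision.
- Free: BR = T2, leader payoff 11.
- Moderate: BR = T2, leader payoff 7.
- High: BR = T2, leader payoff 12.
Country A's induced payoffs are 11, 7, 12, so Country A commits to High. Subgame-perfect outcome: (High, T2) with payoffs (12, 8).
Under simultaneous play:
Country A's best replies: T0→Free; T1→Free; T2→High; T3→High.
Country B's best replies: Free→T2; Moderate→T2; High→T2.
Only (High, T2) has each player best-responding; Nash payoffs (12, 8).
Sequential outcome (High, T2) coincides with the Nash profile (High, T2).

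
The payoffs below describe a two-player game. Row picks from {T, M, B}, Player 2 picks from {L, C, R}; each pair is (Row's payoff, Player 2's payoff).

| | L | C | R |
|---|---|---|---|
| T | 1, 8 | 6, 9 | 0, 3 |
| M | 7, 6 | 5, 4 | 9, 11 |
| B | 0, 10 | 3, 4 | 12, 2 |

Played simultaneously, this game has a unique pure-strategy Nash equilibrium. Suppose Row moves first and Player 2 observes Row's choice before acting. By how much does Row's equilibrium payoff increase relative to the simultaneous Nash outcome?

Player 2 best-responds to each possible Row move:
- T: BR = C, leader payoff 6.
- M: BR = R, leader payoff 9.
- B: BR = L, leader payoff 0.
Among 6, 9, 0, the best is 9 at M. Subgame-perfect outcome: (M, R) with payoffs (9, 11).
Now find the simultaneous Nash equilibrium.
Row's best replies: L→M; C→T; R→B.
Player 2's best replies: T→C; M→R; B→L.
The unique mutual best reply is (T, C), giving (6, 9).
Row's commitment gain: 9 − 6 = 3.

3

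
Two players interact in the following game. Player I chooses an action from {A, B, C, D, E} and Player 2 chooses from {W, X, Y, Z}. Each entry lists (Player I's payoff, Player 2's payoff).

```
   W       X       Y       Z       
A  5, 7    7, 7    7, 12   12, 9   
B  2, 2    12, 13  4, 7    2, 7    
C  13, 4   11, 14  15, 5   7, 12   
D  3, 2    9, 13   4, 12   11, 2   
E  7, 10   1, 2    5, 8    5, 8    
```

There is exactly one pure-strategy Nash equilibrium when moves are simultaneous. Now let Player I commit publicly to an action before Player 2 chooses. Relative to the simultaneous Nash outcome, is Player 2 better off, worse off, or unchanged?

unchanged

Solve by backward induction (Player I leads).
- A: Player 2 compares 7, 7, 12, 9 and picks Y; Player I would get 7.
- B: Player 2 compares 2, 13, 7, 7 and picks X; Player I would get 12.
- C: Player 2 compares 4, 14, 5, 12 and picks X; Player I would get 11.
- D: Player 2 compares 2, 13, 12, 2 and picks X; Player I would get 9.
- E: Player 2 compares 10, 2, 8, 8 and picks W; Player I would get 7.
Among 7, 12, 11, 9, 7, the best is 12 at B. Subgame-perfect outcome: (B, X) with payoffs (12, 13).
Now find the simultaneous Nash equilibrium.
Player I's best replies: W→C; X→B; Y→C; Z→A.
Player 2's best replies: A→Y; B→X; C→X; D→X; E→W.
The unique mutual best reply is (B, X), giving (12, 13).
Player 2 earns 13 sequentially versus 13 at the Nash outcome: unchanged.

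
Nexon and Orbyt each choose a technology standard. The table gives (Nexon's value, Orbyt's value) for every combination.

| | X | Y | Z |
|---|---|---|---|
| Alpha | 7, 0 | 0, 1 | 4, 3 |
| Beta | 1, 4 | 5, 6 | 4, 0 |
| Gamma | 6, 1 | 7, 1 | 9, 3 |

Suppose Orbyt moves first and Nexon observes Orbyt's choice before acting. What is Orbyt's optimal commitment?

Z

Solve by backward induction (Orbyt leads).
- X: BR = Alpha, leader payoff 0.
- Y: BR = Gamma, leader payoff 1.
- Z: BR = Gamma, leader payoff 3.
Orbyt's induced payoffs are 0, 1, 3, so Orbyt commits to Z. Subgame-perfect outcome: (Gamma, Z) with payoffs (9, 3).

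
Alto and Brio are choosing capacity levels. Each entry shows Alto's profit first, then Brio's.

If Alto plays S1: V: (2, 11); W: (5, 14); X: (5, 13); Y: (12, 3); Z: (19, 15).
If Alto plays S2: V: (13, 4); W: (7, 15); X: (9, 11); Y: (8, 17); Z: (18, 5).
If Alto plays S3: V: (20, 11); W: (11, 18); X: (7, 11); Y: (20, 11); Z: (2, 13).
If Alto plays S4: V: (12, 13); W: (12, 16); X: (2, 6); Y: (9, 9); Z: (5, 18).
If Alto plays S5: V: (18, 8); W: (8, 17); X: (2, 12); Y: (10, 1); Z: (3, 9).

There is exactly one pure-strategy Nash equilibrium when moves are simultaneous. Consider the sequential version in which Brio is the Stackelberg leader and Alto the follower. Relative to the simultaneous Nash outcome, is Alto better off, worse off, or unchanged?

worse off

Alto best-responds to each possible Brio move:
- V → Alto plays S3 (best of 2, 13, 20, 12, 18); Brio gets 11.
- W → Alto plays S4 (best of 5, 7, 11, 12, 8); Brio gets 16.
- X → Alto plays S2 (best of 5, 9, 7, 2, 2); Brio gets 11.
- Y → Alto plays S3 (best of 12, 8, 20, 9, 10); Brio gets 11.
- Z → Alto plays S1 (best of 19, 18, 2, 5, 3); Brio gets 15.
Maximizing over 11, 16, 11, 11, 15, Brio chooses W. Subgame-perfect outcome: (S4, W) with payoffs (12, 16).
Now find the simultaneous Nash equilibrium.
Alto's best replies: V→S3; W→S4; X→S2; Y→S3; Z→S1.
Brio's best replies: S1→Z; S2→Y; S3→W; S4→Z; S5→W.
The unique mutual best reply is (S1, Z), giving (19, 15).
Alto earns 12 sequentially versus 19 at the Nash outcome: worse off.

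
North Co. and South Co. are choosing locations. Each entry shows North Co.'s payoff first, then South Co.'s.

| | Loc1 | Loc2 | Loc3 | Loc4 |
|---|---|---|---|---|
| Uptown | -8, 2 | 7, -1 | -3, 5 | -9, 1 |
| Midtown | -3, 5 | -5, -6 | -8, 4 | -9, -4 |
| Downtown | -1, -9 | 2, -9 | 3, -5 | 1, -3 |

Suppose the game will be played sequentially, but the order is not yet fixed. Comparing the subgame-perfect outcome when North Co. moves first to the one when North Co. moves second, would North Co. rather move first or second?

second

If North Co. leads: South Co.'s best replies are Uptown→Loc3, Midtown→Loc1, Downtown→Loc4; North Co.'s induced payoffs -3, -3, 1; outcome (Downtown, Loc4), payoffs (1, -3).
If South Co. leads: North Co.'s best replies are Loc1→Downtown, Loc2→Uptown, Loc3→Downtown, Loc4→Downtown; South Co.'s induced payoffs -9, -1, -5, -3; outcome (Uptown, Loc2), payoffs (7, -1).
North Co. gets 1 moving first and 7 moving second, so North Co. prefers to move second.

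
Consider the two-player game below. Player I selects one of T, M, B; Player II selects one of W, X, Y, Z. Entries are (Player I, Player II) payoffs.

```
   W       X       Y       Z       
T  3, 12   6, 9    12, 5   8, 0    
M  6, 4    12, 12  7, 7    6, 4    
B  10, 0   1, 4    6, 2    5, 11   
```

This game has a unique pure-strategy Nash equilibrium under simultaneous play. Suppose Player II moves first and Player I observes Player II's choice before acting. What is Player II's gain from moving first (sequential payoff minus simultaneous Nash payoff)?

Solve by backward induction (Player II leads).
- W → Player I plays B (best of 3, 6, 10); Player II gets 0.
- X → Player I plays M (best of 6, 12, 1); Player II gets 12.
- Y → Player I plays T (best of 12, 7, 6); Player II gets 5.
- Z → Player I plays T (best of 8, 6, 5); Player II gets 0.
Among 0, 12, 5, 0, the best is 12 at X. Subgame-perfect outcome: (M, X) with payoffs (12, 12).
Now find the simultaneous Nash equilibrium.
Player I's best replies: W→B; X→M; Y→T; Z→T.
Player II's best replies: T→W; M→X; B→Z.
Only (M, X) has each player best-responding; Nash payoffs (12, 12).
Player II's commitment gain: 12 − 12 = 0.

0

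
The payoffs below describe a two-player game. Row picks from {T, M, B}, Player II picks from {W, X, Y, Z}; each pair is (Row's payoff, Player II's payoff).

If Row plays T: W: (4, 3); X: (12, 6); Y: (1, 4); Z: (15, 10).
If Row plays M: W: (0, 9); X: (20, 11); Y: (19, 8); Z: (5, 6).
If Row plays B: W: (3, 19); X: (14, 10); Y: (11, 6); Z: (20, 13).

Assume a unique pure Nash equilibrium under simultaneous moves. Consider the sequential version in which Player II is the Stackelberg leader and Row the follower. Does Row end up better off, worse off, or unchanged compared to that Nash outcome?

unchanged

Work backward from Row's decision.
- W → Row plays T (best of 4, 0, 3); Player II gets 3.
- X → Row plays M (best of 12, 20, 14); Player II gets 11.
- Y → Row plays M (best of 1, 19, 11); Player II gets 8.
- Z → Row plays B (best of 15, 5, 20); Player II gets 13.
Maximizing over 3, 11, 8, 13, Player II chooses Z. Subgame-perfect outcome: (B, Z) with payoffs (20, 13).
Now find the simultaneous Nash equilibrium.
Row's best replies: W→T; X→M; Y→M; Z→B.
Player II's best replies: T→Z; M→X; B→W.
The unique mutual best reply is (M, X), giving (20, 11).
Row earns 20 sequentially versus 20 at the Nash outcome: unchanged.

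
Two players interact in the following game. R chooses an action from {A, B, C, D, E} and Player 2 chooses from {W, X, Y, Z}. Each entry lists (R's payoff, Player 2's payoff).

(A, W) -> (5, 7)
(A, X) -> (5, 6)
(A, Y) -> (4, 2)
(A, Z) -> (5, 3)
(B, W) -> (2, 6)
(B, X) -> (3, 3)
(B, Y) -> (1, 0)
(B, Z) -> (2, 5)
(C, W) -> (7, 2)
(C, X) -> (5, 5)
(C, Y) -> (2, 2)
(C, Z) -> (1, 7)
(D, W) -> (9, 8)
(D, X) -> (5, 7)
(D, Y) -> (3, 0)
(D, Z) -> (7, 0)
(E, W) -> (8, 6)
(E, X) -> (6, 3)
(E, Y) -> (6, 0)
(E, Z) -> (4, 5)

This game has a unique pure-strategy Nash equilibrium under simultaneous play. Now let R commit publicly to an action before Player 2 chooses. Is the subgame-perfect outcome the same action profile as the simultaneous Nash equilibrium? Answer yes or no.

Player 2 best-responds to each possible R move:
- A → Player 2 plays W (best of 7, 6, 2, 3); R gets 5.
- B → Player 2 plays W (best of 6, 3, 0, 5); R gets 2.
- C → Player 2 plays Z (best of 2, 5, 2, 7); R gets 1.
- D → Player 2 plays W (best of 8, 7, 0, 0); R gets 9.
- E → Player 2 plays W (best of 6, 3, 0, 5); R gets 8.
R's induced payoffs are 5, 2, 1, 9, 8, so R commits to D. Subgame-perfect outcome: (D, W) with payoffs (9, 8).
Under simultaneous play:
R's best replies: W→D; X→E; Y→E; Z→D.
Player 2's best replies: A→W; B→W; C→Z; D→W; E→W.
Only (D, W) has each player best-responding; Nash payoffs (9, 8).
Sequential outcome (D, W) coincides with the Nash profile (D, W).

yes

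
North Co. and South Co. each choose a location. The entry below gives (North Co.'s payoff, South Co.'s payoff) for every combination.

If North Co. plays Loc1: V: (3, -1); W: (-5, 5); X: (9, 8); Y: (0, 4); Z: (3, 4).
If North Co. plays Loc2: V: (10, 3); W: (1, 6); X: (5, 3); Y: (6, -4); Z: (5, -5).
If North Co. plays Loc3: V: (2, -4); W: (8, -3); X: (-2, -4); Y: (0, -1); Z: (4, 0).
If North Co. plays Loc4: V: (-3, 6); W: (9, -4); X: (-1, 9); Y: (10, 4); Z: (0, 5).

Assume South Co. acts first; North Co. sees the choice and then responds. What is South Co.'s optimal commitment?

X

Backward induction with South Co. moving first.
- V: North Co. compares 3, 10, 2, -3 and picks Loc2; South Co. would get 3.
- W: North Co. compares -5, 1, 8, 9 and picks Loc4; South Co. would get -4.
- X: North Co. compares 9, 5, -2, -1 and picks Loc1; South Co. would get 8.
- Y: North Co. compares 0, 6, 0, 10 and picks Loc4; South Co. would get 4.
- Z: North Co. compares 3, 5, 4, 0 and picks Loc2; South Co. would get -5.
South Co.'s induced payoffs are 3, -4, 8, 4, -5, so South Co. commits to X. Subgame-perfect outcome: (Loc1, X) with payoffs (9, 8).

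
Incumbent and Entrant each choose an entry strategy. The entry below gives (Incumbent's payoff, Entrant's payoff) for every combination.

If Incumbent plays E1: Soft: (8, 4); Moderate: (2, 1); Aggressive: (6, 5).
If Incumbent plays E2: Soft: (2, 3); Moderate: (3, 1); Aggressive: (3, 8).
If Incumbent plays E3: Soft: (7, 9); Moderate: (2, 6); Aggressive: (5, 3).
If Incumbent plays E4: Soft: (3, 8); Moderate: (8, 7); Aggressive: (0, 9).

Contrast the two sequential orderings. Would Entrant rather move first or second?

second

If Incumbent leads: Entrant's best replies are E1→Aggressive, E2→Aggressive, E3→Soft, E4→Aggressive; Incumbent's induced payoffs 6, 3, 7, 0; outcome (E3, Soft), payoffs (7, 9).
If Entrant leads: Incumbent's best replies are Soft→E1, Moderate→E4, Aggressive→E1; Entrant's induced payoffs 4, 7, 5; outcome (E4, Moderate), payoffs (8, 7).
Entrant gets 7 moving first and 9 moving second, so Entrant prefers to move second.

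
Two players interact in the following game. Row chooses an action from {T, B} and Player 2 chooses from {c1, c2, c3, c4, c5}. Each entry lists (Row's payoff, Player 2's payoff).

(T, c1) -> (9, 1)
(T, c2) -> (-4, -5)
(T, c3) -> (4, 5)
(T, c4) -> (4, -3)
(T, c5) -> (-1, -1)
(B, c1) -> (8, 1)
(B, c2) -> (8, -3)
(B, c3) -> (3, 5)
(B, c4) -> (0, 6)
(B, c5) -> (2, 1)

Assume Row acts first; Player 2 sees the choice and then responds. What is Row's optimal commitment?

Work backward from Player 2's decision.
- T: BR = c3, leader payoff 4.
- B: BR = c4, leader payoff 0.
Among 4, 0, the best is 4 at T. Subgame-perfect outcome: (T, c3) with payoffs (4, 5).

T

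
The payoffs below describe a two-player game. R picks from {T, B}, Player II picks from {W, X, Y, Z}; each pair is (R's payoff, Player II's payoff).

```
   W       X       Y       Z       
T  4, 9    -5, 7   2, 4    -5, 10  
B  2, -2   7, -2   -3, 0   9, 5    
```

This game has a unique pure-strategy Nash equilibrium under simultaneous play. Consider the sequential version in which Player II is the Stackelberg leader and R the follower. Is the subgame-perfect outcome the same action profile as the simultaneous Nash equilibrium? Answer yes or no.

no

Solve by backward induction (Player II leads).
- W → R plays T (best of 4, 2); Player II gets 9.
- X → R plays B (best of -5, 7); Player II gets -2.
- Y → R plays T (best of 2, -3); Player II gets 4.
- Z → R plays B (best of -5, 9); Player II gets 5.
Among 9, -2, 4, 5, the best is 9 at W. Subgame-perfect outcome: (T, W) with payoffs (4, 9).
For the simultaneous game, intersect best replies.
R's best replies: W→T; X→B; Y→T; Z→B.
Player II's best replies: T→Z; B→Z.
Only (B, Z) has each player best-responding; Nash payoffs (9, 5).
Sequential outcome (T, W) differs from the Nash profile (B, Z).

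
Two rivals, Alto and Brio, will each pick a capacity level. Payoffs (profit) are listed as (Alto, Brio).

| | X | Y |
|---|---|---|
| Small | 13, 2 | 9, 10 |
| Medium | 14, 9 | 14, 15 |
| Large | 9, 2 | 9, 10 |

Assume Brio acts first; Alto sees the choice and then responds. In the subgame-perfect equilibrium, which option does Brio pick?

Y

Solve by backward induction (Brio leads).
- X: BR = Medium, leader payoff 9.
- Y: BR = Medium, leader payoff 15.
Among 9, 15, the best is 15 at Y. Subgame-perfect outcome: (Medium, Y) with payoffs (14, 15).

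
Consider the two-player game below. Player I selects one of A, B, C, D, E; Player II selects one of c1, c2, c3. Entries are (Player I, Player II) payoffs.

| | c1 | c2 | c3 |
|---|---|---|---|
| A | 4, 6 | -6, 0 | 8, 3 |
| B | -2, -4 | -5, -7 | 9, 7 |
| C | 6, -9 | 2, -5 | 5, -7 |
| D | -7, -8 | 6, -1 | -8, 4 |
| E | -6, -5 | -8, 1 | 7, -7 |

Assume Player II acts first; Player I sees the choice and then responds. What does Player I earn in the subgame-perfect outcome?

Solve by backward induction (Player II leads).
- c1: BR = C, leader payoff -9.
- c2: BR = D, leader payoff -1.
- c3: BR = B, leader payoff 7.
Player II's induced payoffs are -9, -1, 7, so Player II commits to c3. Subgame-perfect outcome: (B, c3) with payoffs (9, 7).

9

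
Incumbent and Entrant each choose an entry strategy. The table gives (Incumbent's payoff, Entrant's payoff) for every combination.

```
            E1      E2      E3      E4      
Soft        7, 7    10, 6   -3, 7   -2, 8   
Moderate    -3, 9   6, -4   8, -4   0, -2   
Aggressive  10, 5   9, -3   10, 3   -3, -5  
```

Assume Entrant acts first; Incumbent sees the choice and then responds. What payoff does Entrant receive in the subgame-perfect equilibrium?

Solve by backward induction (Entrant leads).
- E1 → Incumbent plays Aggressive (best of 7, -3, 10); Entrant gets 5.
- E2 → Incumbent plays Soft (best of 10, 6, 9); Entrant gets 6.
- E3 → Incumbent plays Aggressive (best of -3, 8, 10); Entrant gets 3.
- E4 → Incumbent plays Moderate (best of -2, 0, -3); Entrant gets -2.
Entrant's induced payoffs are 5, 6, 3, -2, so Entrant commits to E2. Subgame-perfect outcome: (Soft, E2) with payoffs (10, 6).

6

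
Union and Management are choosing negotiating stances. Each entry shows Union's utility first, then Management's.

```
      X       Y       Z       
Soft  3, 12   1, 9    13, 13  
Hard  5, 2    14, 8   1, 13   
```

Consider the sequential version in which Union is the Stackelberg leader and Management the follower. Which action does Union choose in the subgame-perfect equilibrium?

Soft

Work backward from Management's decision.
- Soft → Management plays Z (best of 12, 9, 13); Union gets 13.
- Hard → Management plays Z (best of 2, 8, 13); Union gets 1.
Among 13, 1, the best is 13 at Soft. Subgame-perfect outcome: (Soft, Z) with payoffs (13, 13).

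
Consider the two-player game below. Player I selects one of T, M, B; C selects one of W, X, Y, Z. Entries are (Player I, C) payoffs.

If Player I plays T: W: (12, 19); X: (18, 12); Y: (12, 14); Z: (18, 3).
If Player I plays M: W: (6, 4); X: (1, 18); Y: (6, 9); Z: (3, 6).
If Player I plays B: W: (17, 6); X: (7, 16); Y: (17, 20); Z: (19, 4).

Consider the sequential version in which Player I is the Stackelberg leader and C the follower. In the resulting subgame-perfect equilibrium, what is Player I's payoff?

17

C best-responds to each possible Player I move:
- T: C compares 19, 12, 14, 3 and picks W; Player I would get 12.
- M: C compares 4, 18, 9, 6 and picks X; Player I would get 1.
- B: C compares 6, 16, 20, 4 and picks Y; Player I would get 17.
Player I's induced payoffs are 12, 1, 17, so Player I commits to B. Subgame-perfect outcome: (B, Y) with payoffs (17, 20).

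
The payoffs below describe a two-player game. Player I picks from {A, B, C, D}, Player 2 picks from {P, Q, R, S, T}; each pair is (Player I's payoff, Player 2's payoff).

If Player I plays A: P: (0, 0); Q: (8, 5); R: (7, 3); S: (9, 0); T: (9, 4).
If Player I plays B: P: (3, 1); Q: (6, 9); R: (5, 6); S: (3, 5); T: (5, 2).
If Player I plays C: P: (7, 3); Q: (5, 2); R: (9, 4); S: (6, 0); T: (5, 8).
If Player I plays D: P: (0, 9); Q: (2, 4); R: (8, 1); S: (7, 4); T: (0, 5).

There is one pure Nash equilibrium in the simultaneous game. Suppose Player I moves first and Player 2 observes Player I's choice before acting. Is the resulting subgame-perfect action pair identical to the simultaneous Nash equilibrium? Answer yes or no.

yes

Solve by backward induction (Player I leads).
- A → Player 2 plays Q (best of 0, 5, 3, 0, 4); Player I gets 8.
- B → Player 2 plays Q (best of 1, 9, 6, 5, 2); Player I gets 6.
- C → Player 2 plays T (best of 3, 2, 4, 0, 8); Player I gets 5.
- D → Player 2 plays P (best of 9, 4, 1, 4, 5); Player I gets 0.
Maximizing over 8, 6, 5, 0, Player I chooses A. Subgame-perfect outcome: (A, Q) with payoffs (8, 5).
Under simultaneous play:
Player I's best replies: P→C; Q→A; R→C; S→A; T→A.
Player 2's best replies: A→Q; B→Q; C→T; D→P.
The unique mutual best reply is (A, Q), giving (8, 5).
Sequential outcome (A, Q) coincides with the Nash profile (A, Q).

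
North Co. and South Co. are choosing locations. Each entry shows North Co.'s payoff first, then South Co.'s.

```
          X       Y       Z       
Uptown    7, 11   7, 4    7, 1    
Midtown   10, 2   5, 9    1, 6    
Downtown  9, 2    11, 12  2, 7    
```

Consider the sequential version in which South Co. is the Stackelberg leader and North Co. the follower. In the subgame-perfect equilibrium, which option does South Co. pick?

Work backward from North Co.'s decision.
- X → North Co. plays Midtown (best of 7, 10, 9); South Co. gets 2.
- Y → North Co. plays Downtown (best of 7, 5, 11); South Co. gets 12.
- Z → North Co. plays Uptown (best of 7, 1, 2); South Co. gets 1.
South Co.'s induced payoffs are 2, 12, 1, so South Co. commits to Y. Subgame-perfect outcome: (Downtown, Y) with payoffs (11, 12).

Y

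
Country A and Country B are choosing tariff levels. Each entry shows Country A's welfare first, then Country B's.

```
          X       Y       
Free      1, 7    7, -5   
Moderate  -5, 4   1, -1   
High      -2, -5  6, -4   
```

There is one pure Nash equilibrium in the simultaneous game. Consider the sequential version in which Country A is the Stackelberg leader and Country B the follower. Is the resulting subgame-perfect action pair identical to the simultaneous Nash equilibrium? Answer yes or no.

no

Solve by backward induction (Country A leads).
- Free → Country B plays X (best of 7, -5); Country A gets 1.
- Moderate → Country B plays X (best of 4, -1); Country A gets -5.
- High → Country B plays Y (best of -5, -4); Country A gets 6.
Maximizing over 1, -5, 6, Country A chooses High. Subgame-perfect outcome: (High, Y) with payoffs (6, -4).
Under simultaneous play:
Country A's best replies: X→Free; Y→Free.
Country B's best replies: Free→X; Moderate→X; High→Y.
Only (Free, X) has each player best-responding; Nash payoffs (1, 7).
Sequential outcome (High, Y) differs from the Nash profile (Free, X).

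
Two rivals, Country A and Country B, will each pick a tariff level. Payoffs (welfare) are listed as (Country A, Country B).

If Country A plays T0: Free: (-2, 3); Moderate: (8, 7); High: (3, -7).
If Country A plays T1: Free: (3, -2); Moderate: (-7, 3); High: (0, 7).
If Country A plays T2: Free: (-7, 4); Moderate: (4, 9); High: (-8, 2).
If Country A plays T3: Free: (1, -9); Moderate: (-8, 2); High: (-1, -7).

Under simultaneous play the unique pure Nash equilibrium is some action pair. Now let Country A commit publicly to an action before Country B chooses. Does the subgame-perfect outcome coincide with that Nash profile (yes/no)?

Solve by backward induction (Country A leads).
- T0: BR = Moderate, leader payoff 8.
- T1: BR = High, leader payoff 0.
- T2: BR = Moderate, leader payoff 4.
- T3: BR = Moderate, leader payoff -8.
Maximizing over 8, 0, 4, -8, Country A chooses T0. Subgame-perfect outcome: (T0, Moderate) with payoffs (8, 7).
Now find the simultaneous Nash equilibrium.
Country A's best replies: Free→T1; Moderate→T0; High→T0.
Country B's best replies: T0→Moderate; T1→High; T2→Moderate; T3→Moderate.
Only (T0, Moderate) has each player best-responding; Nash payoffs (8, 7).
Sequential outcome (T0, Moderate) coincides with the Nash profile (T0, Moderate).

yes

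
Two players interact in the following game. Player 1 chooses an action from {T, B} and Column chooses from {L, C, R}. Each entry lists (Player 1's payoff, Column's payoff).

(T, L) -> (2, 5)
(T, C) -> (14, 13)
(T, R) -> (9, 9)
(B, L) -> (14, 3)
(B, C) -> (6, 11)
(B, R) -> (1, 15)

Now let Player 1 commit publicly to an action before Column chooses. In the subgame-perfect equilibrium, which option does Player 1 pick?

Backward induction with Player 1 moving first.
- T: Column compares 5, 13, 9 and picks C; Player 1 would get 14.
- B: Column compares 3, 11, 15 and picks R; Player 1 would get 1.
Player 1's induced payoffs are 14, 1, so Player 1 commits to T. Subgame-perfect outcome: (T, C) with payoffs (14, 13).

T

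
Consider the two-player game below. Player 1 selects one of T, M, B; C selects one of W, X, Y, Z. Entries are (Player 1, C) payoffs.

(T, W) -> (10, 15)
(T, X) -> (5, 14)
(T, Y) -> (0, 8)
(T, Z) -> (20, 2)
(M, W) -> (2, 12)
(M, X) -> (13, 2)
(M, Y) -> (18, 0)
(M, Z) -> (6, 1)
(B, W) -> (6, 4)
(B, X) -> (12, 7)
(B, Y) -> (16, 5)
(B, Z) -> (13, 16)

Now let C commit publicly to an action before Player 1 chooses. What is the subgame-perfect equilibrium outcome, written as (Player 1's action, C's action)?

Solve by backward induction (C leads).
- W → Player 1 plays T (best of 10, 2, 6); C gets 15.
- X → Player 1 plays M (best of 5, 13, 12); C gets 2.
- Y → Player 1 plays M (best of 0, 18, 16); C gets 0.
- Z → Player 1 plays T (best of 20, 6, 13); C gets 2.
Among 15, 2, 0, 2, the best is 15 at W. Subgame-perfect outcome: (T, W) with payoffs (10, 15).

(T, W)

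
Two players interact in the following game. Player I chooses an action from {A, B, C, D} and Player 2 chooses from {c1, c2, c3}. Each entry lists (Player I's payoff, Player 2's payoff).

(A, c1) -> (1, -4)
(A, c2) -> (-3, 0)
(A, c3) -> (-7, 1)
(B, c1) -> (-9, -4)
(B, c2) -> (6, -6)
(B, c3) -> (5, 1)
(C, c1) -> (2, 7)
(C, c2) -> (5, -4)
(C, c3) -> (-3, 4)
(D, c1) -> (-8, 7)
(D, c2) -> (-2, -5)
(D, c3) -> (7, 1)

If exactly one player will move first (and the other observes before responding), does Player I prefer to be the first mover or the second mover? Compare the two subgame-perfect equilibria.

If Player I leads: Player 2's best replies are A→c3, B→c3, C→c1, D→c1; Player I's induced payoffs -7, 5, 2, -8; outcome (B, c3), payoffs (5, 1).
If Player 2 leads: Player I's best replies are c1→C, c2→B, c3→D; Player 2's induced payoffs 7, -6, 1; outcome (C, c1), payoffs (2, 7).
Player I gets 5 moving first and 2 moving second, so Player I prefers to move first.

first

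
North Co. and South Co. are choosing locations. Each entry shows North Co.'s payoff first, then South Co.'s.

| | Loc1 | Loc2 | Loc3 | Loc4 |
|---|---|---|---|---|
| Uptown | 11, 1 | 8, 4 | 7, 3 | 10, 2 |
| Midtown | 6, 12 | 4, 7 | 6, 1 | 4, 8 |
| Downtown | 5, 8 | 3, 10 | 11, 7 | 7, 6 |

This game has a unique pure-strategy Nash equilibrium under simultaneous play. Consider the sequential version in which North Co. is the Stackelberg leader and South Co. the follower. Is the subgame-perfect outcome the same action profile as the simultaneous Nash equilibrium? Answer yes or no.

Backward induction with North Co. moving first.
- Uptown: BR = Loc2, leader payoff 8.
- Midtown: BR = Loc1, leader payoff 6.
- Downtown: BR = Loc2, leader payoff 3.
North Co.'s induced payoffs are 8, 6, 3, so North Co. commits to Uptown. Subgame-perfect outcome: (Uptown, Loc2) with payoffs (8, 4).
Now find the simultaneous Nash equilibrium.
North Co.'s best replies: Loc1→Uptown; Loc2→Uptown; Loc3→Downtown; Loc4→Uptown.
South Co.'s best replies: Uptown→Loc2; Midtown→Loc1; Downtown→Loc2.
The unique mutual best reply is (Uptown, Loc2), giving (8, 4).
Sequential outcome (Uptown, Loc2) coincides with the Nash profile (Uptown, Loc2).

yes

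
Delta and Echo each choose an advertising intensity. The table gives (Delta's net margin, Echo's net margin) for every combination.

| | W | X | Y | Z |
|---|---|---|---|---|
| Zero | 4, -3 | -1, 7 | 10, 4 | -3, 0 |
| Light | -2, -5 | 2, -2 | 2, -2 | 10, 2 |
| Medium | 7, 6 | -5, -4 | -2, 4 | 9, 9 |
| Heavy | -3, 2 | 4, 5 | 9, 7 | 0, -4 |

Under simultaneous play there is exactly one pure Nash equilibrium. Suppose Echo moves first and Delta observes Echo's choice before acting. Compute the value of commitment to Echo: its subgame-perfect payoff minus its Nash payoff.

4

Work backward from Delta's decision.
- W → Delta plays Medium (best of 4, -2, 7, -3); Echo gets 6.
- X → Delta plays Heavy (best of -1, 2, -5, 4); Echo gets 5.
- Y → Delta plays Zero (best of 10, 2, -2, 9); Echo gets 4.
- Z → Delta plays Light (best of -3, 10, 9, 0); Echo gets 2.
Echo's induced payoffs are 6, 5, 4, 2, so Echo commits to W. Subgame-perfect outcome: (Medium, W) with payoffs (7, 6).
Now find the simultaneous Nash equilibrium.
Delta's best replies: W→Medium; X→Heavy; Y→Zero; Z→Light.
Echo's best replies: Zero→X; Light→Z; Medium→Z; Heavy→Y.
The unique mutual best reply is (Light, Z), giving (10, 2).
Echo's commitment gain: 6 − 2 = 4.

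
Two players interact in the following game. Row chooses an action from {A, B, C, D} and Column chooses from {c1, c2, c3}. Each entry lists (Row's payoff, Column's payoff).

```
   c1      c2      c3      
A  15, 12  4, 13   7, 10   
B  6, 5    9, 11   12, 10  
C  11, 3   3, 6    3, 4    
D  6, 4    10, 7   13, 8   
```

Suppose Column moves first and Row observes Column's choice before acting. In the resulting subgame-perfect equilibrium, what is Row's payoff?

Work backward from Row's decision.
- c1 → Row plays A (best of 15, 6, 11, 6); Column gets 12.
- c2 → Row plays D (best of 4, 9, 3, 10); Column gets 7.
- c3 → Row plays D (best of 7, 12, 3, 13); Column gets 8.
Maximizing over 12, 7, 8, Column chooses c1. Subgame-perfect outcome: (A, c1) with payoffs (15, 12).

15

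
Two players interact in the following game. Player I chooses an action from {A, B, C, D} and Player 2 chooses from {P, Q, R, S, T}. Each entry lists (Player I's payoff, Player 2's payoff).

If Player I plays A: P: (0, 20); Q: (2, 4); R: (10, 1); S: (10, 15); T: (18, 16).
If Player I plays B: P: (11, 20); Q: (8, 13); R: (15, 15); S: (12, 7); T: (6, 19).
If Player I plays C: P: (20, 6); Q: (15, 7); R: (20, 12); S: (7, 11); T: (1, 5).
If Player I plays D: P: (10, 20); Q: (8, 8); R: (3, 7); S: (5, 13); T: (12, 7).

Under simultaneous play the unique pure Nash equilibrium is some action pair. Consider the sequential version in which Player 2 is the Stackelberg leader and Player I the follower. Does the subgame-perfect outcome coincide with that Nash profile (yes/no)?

Player I best-responds to each possible Player 2 move:
- P: BR = C, leader payoff 6.
- Q: BR = C, leader payoff 7.
- R: BR = C, leader payoff 12.
- S: BR = B, leader payoff 7.
- T: BR = A, leader payoff 16.
Maximizing over 6, 7, 12, 7, 16, Player 2 chooses T. Subgame-perfect outcome: (A, T) with payoffs (18, 16).
Now find the simultaneous Nash equilibrium.
Player I's best replies: P→C; Q→C; R→C; S→B; T→A.
Player 2's best replies: A→P; B→P; C→R; D→P.
The unique mutual best reply is (C, R), giving (20, 12).
Sequential outcome (A, T) differs from the Nash profile (C, R).

no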